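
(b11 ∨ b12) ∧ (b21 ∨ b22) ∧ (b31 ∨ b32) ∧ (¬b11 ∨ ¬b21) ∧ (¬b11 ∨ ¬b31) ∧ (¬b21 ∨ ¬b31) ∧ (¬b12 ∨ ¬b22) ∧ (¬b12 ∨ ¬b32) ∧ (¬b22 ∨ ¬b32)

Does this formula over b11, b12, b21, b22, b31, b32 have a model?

Try b11 = True.
The clause (¬b21) is unit, so b21 = False.
The clause (b22) is unit, so b22 = True.
The clause (¬b31) is unit, so b31 = False.
The clause (b32) is unit, so b32 = True.
But (¬b32) is also a unit clause — contradiction.
Undo b11 and try b11 = False.
The clause (b12) is unit, so b12 = True.
The clause (¬b22) is unit, so b22 = False.
The clause (b21) is unit, so b21 = True.
The clause (¬b31) is unit, so b31 = False.
The clause (b32) is unit, so b32 = True.
But (¬b32) is also a unit clause — contradiction.
Either choice for b11 ends in contradiction.
No assignment satisfies every clause.

No, unsatisfiable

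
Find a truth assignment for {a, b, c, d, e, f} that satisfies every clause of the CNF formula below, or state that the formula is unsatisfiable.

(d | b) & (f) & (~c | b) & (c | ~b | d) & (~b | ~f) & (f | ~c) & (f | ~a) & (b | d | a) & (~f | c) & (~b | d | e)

(f) alone gives f = 1.
(~b) alone gives b = 0.
(d) alone gives d = 1.
(~c) alone gives c = 0.
That conflicts with the unit clause (c).

UNSATISFIABLE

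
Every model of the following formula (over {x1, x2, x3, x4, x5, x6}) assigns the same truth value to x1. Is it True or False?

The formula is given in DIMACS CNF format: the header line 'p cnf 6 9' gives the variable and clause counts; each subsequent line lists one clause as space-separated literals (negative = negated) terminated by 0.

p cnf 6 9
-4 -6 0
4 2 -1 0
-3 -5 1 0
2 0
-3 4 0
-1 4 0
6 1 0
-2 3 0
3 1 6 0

Suppose x1 = False.
(x2) alone gives x2 = True.
(x6) alone gives x6 = True.
(¬x4) alone gives x4 = False.
(¬x3) alone gives x3 = False.
But (x3) is also a unit clause — contradiction.
So every satisfying assignment has x1 = True.

True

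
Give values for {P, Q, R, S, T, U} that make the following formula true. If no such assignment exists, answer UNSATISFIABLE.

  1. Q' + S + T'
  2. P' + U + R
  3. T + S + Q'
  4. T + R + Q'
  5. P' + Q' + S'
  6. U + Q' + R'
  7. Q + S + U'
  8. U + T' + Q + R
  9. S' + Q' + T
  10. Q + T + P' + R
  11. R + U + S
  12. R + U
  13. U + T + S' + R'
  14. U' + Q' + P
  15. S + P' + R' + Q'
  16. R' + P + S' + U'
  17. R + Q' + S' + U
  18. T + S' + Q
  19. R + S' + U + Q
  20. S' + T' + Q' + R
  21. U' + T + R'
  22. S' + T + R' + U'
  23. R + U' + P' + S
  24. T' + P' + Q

Branch on R: set R = 1.
Branch on U: set U = 0.
Unit clause (Q') forces Q = 0.
Branch on T: set T = 0.
Unit clause (S') forces S = 0.
All clauses hold; P can take either value.

P=0; Q=0; R=1; S=0; T=0; U=0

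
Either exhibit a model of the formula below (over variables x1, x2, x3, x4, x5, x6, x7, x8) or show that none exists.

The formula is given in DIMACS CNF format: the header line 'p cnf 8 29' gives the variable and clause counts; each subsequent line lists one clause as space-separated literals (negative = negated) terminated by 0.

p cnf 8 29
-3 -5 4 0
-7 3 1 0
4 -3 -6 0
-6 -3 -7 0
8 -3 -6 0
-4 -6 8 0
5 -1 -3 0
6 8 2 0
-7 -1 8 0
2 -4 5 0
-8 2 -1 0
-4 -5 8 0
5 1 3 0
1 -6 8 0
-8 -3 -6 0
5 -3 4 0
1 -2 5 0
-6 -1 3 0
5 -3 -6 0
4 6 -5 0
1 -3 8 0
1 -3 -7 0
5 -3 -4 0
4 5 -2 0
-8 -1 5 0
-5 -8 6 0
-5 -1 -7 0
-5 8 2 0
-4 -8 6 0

x1=True,  x2=True,  x3=False,  x4=True,  x5=False,  x6=False,  x7=False,  x8=False

Suppose x3 = False.
Suppose x7 = False.
Suppose x5 = False.
The clause (x1) is unit, so x1 = True.
The clause (¬x6) is unit, so x6 = False.
The clause (¬x8) is unit, so x8 = False.
The clause (x2) is unit, so x2 = True.
The clause (x4) is unit, so x4 = True.
Every clause now holds.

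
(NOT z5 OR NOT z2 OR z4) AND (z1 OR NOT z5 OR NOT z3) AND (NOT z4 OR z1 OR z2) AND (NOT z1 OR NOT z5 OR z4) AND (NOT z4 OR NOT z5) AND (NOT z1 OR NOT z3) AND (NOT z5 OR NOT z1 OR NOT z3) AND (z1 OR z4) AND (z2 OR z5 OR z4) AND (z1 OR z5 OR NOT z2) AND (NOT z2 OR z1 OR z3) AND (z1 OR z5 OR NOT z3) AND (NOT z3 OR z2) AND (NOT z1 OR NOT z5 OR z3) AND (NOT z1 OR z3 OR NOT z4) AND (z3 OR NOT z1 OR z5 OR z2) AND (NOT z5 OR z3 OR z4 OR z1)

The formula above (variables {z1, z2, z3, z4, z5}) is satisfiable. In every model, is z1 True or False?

True

Suppose z1 = false.
The clause (z4) is unit, so z4 = true.
The clause (z2) is unit, so z2 = true.
The clause (NOT z5) is unit, so z5 = false.
Now (z5) is unsatisfied and unit — conflict.
So every satisfying assignment has z1 = True.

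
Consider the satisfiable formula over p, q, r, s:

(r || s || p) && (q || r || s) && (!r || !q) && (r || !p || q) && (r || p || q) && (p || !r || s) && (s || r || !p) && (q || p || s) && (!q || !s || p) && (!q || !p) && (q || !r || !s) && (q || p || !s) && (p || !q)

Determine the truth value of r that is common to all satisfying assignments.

True

Suppose r = false.
Branch on s: set s = true.
Branch on p: set p = false.
(q) alone gives q = true.
That conflicts with the unit clause (!q).
That branch fails; take p = true instead.
(q) alone gives q = true.
That conflicts with the unit clause (!q).
Either choice for p ends in contradiction.
That branch fails; take s = false instead.
(p) alone gives p = true.
That conflicts with the unit clause (!p).
Either choice for s ends in contradiction.
So every satisfying assignment has r = True.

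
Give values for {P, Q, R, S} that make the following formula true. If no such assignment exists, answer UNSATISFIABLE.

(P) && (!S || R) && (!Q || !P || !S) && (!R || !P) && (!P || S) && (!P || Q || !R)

UNSATISFIABLE

From the singleton clause (P), P = true.
From the singleton clause (!R), R = false.
From the singleton clause (!S), S = false.
But (S) is also a unit clause — contradiction.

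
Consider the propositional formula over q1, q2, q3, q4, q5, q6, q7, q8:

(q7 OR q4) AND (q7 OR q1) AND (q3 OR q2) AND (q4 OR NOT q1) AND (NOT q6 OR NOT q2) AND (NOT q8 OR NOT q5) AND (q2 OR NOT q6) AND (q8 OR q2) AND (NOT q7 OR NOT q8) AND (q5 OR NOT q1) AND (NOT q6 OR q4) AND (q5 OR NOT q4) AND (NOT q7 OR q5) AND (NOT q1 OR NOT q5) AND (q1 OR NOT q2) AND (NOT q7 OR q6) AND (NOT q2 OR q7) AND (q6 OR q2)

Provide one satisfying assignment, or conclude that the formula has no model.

Try q7 = true.
Unit clause (NOT q8) forces q8 = false.
Unit clause (q2) forces q2 = true.
Unit clause (NOT q6) forces q6 = false.
Now (q6) is unsatisfied and unit — conflict.
That branch fails; take q7 = false instead.
Unit clause (q4) forces q4 = true.
Unit clause (q1) forces q1 = true.
Unit clause (q5) forces q5 = true.
Now (NOT q5) is unsatisfied and unit — conflict.
Either choice for q7 ends in contradiction.

UNSATISFIABLE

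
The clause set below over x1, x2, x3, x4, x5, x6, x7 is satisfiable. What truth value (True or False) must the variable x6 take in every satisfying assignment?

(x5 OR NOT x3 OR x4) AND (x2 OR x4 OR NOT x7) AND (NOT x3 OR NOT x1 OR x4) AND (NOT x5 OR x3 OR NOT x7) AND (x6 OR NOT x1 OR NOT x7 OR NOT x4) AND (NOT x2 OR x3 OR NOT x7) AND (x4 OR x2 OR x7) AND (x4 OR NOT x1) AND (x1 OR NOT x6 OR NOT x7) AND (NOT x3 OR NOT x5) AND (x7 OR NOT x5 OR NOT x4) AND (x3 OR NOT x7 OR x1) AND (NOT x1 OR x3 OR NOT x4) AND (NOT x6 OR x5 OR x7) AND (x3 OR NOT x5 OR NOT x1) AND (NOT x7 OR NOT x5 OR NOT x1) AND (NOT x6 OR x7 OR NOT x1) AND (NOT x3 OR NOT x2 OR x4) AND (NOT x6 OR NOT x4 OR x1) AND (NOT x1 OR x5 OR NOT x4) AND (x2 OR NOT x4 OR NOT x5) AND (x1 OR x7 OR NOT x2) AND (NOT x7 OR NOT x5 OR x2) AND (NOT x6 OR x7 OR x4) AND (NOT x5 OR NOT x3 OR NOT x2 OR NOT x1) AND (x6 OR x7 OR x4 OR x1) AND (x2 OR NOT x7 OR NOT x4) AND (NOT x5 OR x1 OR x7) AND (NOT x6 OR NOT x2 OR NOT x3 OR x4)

Suppose x6 = true.
Case x4 = true:
(x1) alone gives x1 = true.
(x3) alone gives x3 = true.
(NOT x5) alone gives x5 = false.
That conflicts with the unit clause (x5).
So x4 must be the other value — set x4 = false.
(NOT x1) alone gives x1 = false.
(NOT x7) alone gives x7 = false.
That conflicts with the unit clause (x7).
Both values of x4 lead to a conflict.
So every satisfying assignment has x6 = False.

False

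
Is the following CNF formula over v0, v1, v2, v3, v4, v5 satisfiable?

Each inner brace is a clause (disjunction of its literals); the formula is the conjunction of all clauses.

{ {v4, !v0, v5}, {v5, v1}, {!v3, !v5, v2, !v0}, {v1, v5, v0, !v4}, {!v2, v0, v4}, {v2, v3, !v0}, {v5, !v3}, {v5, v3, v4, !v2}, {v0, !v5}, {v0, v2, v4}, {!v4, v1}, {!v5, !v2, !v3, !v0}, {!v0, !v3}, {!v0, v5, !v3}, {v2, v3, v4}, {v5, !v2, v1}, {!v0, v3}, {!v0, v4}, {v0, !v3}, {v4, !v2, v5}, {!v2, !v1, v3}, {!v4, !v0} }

Yes

Branch on v5: set v5 = false.
(v1) alone gives v1 = true.
(!v3) alone gives v3 = false.
(!v0) alone gives v0 = false.
(!v2) alone gives v2 = false.
(v4) alone gives v4 = true.
This assignment satisfies each clause.
A satisfying assignment: v0 ↦ false; v1 ↦ true; v2 ↦ false; v3 ↦ false; v4 ↦ true; v5 ↦ false.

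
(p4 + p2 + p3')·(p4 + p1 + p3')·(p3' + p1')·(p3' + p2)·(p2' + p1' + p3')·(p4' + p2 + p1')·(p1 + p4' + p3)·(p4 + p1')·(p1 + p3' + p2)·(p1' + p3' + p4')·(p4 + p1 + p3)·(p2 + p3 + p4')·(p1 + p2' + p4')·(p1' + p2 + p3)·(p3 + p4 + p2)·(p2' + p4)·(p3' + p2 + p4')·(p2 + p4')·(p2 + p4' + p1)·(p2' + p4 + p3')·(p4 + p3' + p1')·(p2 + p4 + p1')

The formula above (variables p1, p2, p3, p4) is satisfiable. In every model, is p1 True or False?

True

Suppose p1 = 0.
Try p4 = 1.
From the singleton clause (p3), p3 = 1.
From the singleton clause (p2), p2 = 1.
Now (p2') is unsatisfied and unit — conflict.
That branch fails; take p4 = 0 instead.
From the singleton clause (p3'), p3 = 0.
Now (p3) is unsatisfied and unit — conflict.
Neither p4 = 1 nor p4 = 0 works.
So every satisfying assignment has p1 = True.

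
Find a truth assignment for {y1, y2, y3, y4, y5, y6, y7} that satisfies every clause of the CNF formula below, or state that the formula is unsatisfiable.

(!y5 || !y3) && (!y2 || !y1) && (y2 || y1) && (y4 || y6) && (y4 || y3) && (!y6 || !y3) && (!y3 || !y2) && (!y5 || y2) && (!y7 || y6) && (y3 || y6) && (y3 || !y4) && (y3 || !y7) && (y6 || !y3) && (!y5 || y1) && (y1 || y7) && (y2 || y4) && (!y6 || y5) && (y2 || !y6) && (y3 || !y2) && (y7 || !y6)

UNSATISFIABLE

Suppose y5 = false.
From the singleton clause (!y6), y6 = false.
From the singleton clause (y4), y4 = true.
From the singleton clause (!y7), y7 = false.
From the singleton clause (y3), y3 = true.
That conflicts with the unit clause (!y3).
So y5 must be the other value — set y5 = true.
From the singleton clause (!y3), y3 = false.
From the singleton clause (y4), y4 = true.
That conflicts with the unit clause (!y4).
Neither y5 = true nor y5 = false works.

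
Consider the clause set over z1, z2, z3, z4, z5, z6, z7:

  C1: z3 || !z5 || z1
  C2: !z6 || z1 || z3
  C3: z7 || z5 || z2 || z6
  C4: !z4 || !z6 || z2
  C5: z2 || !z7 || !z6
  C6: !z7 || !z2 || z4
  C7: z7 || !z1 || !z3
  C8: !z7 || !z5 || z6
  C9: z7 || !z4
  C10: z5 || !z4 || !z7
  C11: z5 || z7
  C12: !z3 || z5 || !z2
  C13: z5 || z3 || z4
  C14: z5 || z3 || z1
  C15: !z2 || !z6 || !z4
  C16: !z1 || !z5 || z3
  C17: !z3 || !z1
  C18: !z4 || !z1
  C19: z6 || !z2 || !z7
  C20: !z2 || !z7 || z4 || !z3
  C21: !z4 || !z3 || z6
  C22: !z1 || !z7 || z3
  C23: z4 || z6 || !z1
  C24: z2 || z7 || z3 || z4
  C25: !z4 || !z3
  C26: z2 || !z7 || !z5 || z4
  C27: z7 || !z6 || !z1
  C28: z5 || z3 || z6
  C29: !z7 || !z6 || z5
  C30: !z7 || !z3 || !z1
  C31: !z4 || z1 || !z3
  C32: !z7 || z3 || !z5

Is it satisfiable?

Yes, satisfiable

Suppose z7 = true.
Suppose z2 = false.
From the singleton clause (!z6), z6 = false.
From the singleton clause (!z5), z5 = false.
From the singleton clause (!z4), z4 = false.
From the singleton clause (z3), z3 = true.
From the singleton clause (!z1), z1 = false.
Every clause now holds.
A satisfying assignment: z1 ↦ false, z2 ↦ false, z3 ↦ true, z4 ↦ false, z5 ↦ false, z6 ↦ false, z7 ↦ true.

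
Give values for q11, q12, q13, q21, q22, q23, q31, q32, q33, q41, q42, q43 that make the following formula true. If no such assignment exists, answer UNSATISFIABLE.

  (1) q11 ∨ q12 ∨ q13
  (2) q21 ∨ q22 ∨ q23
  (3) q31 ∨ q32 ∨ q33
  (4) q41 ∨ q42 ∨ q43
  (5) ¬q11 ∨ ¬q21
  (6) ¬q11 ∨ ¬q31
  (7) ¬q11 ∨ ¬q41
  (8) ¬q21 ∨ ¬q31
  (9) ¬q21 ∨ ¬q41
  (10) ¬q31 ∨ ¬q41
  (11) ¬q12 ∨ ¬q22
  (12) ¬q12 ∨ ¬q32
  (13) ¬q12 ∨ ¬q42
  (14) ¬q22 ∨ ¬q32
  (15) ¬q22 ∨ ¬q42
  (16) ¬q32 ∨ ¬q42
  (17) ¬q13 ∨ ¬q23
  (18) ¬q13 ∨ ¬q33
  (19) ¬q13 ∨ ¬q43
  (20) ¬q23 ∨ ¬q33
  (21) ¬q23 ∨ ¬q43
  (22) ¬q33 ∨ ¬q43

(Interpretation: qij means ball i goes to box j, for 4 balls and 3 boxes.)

UNSATISFIABLE

Branch on q11: set q11 = False.
Branch on q12: set q12 = True.
(¬q22) alone gives q22 = False.
(¬q32) alone gives q32 = False.
(¬q42) alone gives q42 = False.
Branch on q21: set q21 = True.
(¬q31) alone gives q31 = False.
(q33) alone gives q33 = True.
(¬q41) alone gives q41 = False.
(q43) alone gives q43 = True.
Now (¬q43) is unsatisfied and unit — conflict.
So q21 must be the other value — set q21 = False.
(q23) alone gives q23 = True.
(¬q13) alone gives q13 = False.
(¬q33) alone gives q33 = False.
(q31) alone gives q31 = True.
(¬q41) alone gives q41 = False.
(q43) alone gives q43 = True.
Now (¬q43) is unsatisfied and unit — conflict.
Either choice for q21 ends in contradiction.
So q12 must be the other value — set q12 = False.
(q13) alone gives q13 = True.
(¬q23) alone gives q23 = False.
(¬q33) alone gives q33 = False.
(¬q43) alone gives q43 = False.
Branch on q21: set q21 = True.
(¬q31) alone gives q31 = False.
(q32) alone gives q32 = True.
(¬q41) alone gives q41 = False.
(q42) alone gives q42 = True.
Now (¬q42) is unsatisfied and unit — conflict.
So q21 must be the other value — set q21 = False.
(q22) alone gives q22 = True.
(¬q32) alone gives q32 = False.
(q31) alone gives q31 = True.
(¬q41) alone gives q41 = False.
(q42) alone gives q42 = True.
Now (¬q42) is unsatisfied and unit — conflict.
Either choice for q21 ends in contradiction.
Either choice for q12 ends in contradiction.
So q11 must be the other value — set q11 = True.
(¬q21) alone gives q21 = False.
(¬q31) alone gives q31 = False.
(¬q41) alone gives q41 = False.
Branch on q22: set q22 = True.
(¬q12) alone gives q12 = False.
(¬q32) alone gives q32 = False.
(q33) alone gives q33 = True.
(¬q42) alone gives q42 = False.
(q43) alone gives q43 = True.
Now (¬q43) is unsatisfied and unit — conflict.
So q22 must be the other value — set q22 = False.
(q23) alone gives q23 = True.
(¬q13) alone gives q13 = False.
(¬q33) alone gives q33 = False.
(q32) alone gives q32 = True.
(¬q12) alone gives q12 = False.
(¬q42) alone gives q42 = False.
(q43) alone gives q43 = True.
Now (¬q43) is unsatisfied and unit — conflict.
Either choice for q22 ends in contradiction.
Either choice for q11 ends in contradiction.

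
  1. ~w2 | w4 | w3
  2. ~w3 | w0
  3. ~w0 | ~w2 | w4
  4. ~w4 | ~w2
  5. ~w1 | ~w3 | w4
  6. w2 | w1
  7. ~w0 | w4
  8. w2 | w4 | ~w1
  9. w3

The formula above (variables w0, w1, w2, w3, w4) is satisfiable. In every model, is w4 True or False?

Suppose w4 = 0.
From the singleton clause (~w0), w0 = 0.
From the singleton clause (~w3), w3 = 0.
But (w3) is also a unit clause — contradiction.
So every satisfying assignment has w4 = True.

True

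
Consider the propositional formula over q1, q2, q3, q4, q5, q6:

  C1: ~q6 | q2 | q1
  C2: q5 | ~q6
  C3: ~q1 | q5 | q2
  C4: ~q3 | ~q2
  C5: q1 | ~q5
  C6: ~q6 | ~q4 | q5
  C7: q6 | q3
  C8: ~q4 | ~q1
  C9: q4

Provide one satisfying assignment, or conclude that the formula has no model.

q1 ↦ 0,  q2 ↦ 0,  q3 ↦ 1,  q4 ↦ 1,  q5 ↦ 0,  q6 ↦ 0

The clause (q4) is unit, so q4 = 1.
The clause (~q1) is unit, so q1 = 0.
The clause (~q5) is unit, so q5 = 0.
The clause (~q6) is unit, so q6 = 0.
The clause (q3) is unit, so q3 = 1.
The clause (~q2) is unit, so q2 = 0.
Every clause now holds.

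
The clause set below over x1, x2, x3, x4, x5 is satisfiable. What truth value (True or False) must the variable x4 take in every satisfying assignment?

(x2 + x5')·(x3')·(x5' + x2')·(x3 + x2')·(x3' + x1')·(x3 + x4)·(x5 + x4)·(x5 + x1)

Suppose x4 = 0.
From the singleton clause (x3'), x3 = 0.
But (x3) is also a unit clause — contradiction.
So every satisfying assignment has x4 = True.

True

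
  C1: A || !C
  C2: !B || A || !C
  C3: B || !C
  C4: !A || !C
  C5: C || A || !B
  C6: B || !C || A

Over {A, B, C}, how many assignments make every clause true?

There are 2^3 = 8 truth assignments over (A, B, C).
Split on C. With C = true, the clauses containing C are satisfied and !C drops from the rest; 0 of the 2^2 = 4 assignments to the other variables satisfy what remains.
With C = false, by the same count on the reduced clause set, 3 assignments work.
Total: 0 + 3 = 3.

3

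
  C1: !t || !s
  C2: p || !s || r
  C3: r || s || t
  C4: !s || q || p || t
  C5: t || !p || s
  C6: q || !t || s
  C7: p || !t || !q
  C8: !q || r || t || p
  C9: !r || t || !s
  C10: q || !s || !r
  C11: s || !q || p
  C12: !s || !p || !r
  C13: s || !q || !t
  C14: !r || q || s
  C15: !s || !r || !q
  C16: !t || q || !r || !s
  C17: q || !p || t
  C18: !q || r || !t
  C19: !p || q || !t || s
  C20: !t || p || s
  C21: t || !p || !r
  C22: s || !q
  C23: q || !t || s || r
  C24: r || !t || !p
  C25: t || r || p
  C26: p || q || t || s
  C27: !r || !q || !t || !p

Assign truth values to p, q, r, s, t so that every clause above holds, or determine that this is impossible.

p=true, q=true, r=false, s=true, t=false

Suppose t = false.
Suppose r = false.
From the singleton clause (s), s = true.
From the singleton clause (p), p = true.
From the singleton clause (q), q = true.
Every clause now holds.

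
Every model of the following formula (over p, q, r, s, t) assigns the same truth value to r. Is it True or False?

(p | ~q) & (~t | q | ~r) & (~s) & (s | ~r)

Suppose r = 1.
Unit clause (~s) forces s = 0.
But (s) is also a unit clause — contradiction.
So every satisfying assignment has r = False.

False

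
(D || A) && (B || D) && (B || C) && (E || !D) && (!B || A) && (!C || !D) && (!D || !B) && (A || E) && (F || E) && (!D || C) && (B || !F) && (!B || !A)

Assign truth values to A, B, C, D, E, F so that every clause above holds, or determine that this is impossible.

UNSATISFIABLE

Try D = true.
(E) alone gives E = true.
(!C) alone gives C = false.
Now (C) is unsatisfied and unit — conflict.
That branch fails; take D = false instead.
(A) alone gives A = true.
(B) alone gives B = true.
Now (!B) is unsatisfied and unit — conflict.
Neither D = true nor D = false works.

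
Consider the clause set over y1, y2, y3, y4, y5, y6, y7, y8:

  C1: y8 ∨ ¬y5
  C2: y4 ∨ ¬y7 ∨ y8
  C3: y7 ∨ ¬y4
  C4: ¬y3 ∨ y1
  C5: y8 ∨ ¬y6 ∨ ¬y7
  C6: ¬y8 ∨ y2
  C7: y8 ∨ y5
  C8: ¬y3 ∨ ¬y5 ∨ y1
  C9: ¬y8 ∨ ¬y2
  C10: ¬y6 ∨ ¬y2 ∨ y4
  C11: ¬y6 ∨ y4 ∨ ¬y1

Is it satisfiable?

Case y8 = True:
From the singleton clause (y2), y2 = True.
But (¬y2) is also a unit clause — contradiction.
Undo y8 and try y8 = False.
From the singleton clause (¬y5), y5 = False.
But (y5) is also a unit clause — contradiction.
Either choice for y8 ends in contradiction.
No assignment satisfies every clause.

No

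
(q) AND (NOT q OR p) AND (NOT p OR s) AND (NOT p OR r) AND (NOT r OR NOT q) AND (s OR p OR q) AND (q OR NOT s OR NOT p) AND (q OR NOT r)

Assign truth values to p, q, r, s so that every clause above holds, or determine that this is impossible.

UNSATISFIABLE

From the singleton clause (q), q = true.
From the singleton clause (p), p = true.
From the singleton clause (s), s = true.
From the singleton clause (r), r = true.
Now (NOT r) is unsatisfied and unit — conflict.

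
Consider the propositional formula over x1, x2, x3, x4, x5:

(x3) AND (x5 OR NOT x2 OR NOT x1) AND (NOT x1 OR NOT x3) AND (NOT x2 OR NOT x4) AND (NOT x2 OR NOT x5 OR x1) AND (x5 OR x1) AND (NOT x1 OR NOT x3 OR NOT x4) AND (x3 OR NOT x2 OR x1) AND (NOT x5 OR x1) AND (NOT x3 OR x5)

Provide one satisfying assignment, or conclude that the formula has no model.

UNSATISFIABLE

From the singleton clause (x3), x3 = true.
From the singleton clause (NOT x1), x1 = false.
From the singleton clause (x5), x5 = true.
Now (NOT x5) is unsatisfied and unit — conflict.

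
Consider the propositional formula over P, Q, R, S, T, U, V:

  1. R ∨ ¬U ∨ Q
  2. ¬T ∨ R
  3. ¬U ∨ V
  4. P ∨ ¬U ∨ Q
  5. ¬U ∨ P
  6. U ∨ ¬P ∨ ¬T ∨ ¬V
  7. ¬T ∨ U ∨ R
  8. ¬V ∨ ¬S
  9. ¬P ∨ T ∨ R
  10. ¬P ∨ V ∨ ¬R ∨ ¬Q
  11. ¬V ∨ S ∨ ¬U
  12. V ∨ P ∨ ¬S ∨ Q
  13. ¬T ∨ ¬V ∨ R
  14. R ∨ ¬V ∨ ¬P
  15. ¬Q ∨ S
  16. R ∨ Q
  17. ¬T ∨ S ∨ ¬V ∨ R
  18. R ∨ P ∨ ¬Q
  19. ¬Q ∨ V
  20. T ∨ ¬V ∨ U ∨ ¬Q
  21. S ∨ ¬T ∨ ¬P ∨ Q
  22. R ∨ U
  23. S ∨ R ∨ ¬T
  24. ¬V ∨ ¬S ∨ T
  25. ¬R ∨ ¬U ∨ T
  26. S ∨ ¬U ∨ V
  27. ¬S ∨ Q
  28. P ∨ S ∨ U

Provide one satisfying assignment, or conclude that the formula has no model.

P=True, Q=False, R=True, S=False, T=False, U=False, V=True

Case T = False:
Case U = False:
From the singleton clause (R), R = True.
Case V = True:
From the singleton clause (¬S), S = False.
From the singleton clause (¬Q), Q = False.
From the singleton clause (P), P = True.
All clauses are satisfied.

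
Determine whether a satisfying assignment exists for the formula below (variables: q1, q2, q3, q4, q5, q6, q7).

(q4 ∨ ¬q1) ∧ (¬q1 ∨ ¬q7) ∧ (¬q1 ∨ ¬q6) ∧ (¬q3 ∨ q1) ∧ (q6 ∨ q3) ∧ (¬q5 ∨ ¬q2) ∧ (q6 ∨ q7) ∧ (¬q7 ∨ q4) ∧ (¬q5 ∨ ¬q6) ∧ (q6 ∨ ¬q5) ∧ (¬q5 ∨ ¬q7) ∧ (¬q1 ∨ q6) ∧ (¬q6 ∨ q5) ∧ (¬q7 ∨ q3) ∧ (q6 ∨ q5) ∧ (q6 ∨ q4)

Try q4 = True.
Try q1 = False.
From the singleton clause (¬q3), q3 = False.
From the singleton clause (q6), q6 = True.
From the singleton clause (¬q5), q5 = False.
But (q5) is also a unit clause — contradiction.
So q1 must be the other value — set q1 = True.
From the singleton clause (¬q7), q7 = False.
From the singleton clause (¬q6), q6 = False.
But (q6) is also a unit clause — contradiction.
Both values of q1 lead to a conflict.
So q4 must be the other value — set q4 = False.
From the singleton clause (¬q1), q1 = False.
From the singleton clause (¬q3), q3 = False.
From the singleton clause (q6), q6 = True.
From the singleton clause (¬q7), q7 = False.
From the singleton clause (¬q5), q5 = False.
But (q5) is also a unit clause — contradiction.
Both values of q4 lead to a conflict.
No assignment satisfies every clause.

No, unsatisfiable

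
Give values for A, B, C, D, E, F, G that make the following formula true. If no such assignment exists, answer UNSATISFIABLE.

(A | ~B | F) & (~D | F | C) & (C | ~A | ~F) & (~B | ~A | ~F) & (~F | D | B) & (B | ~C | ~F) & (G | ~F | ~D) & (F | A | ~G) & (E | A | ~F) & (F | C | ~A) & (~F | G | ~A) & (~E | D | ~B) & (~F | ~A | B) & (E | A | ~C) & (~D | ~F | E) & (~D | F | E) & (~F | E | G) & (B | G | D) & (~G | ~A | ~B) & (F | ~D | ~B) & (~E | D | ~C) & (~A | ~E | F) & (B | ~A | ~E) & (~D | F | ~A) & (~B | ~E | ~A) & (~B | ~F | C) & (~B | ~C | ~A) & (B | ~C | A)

Try A = 1.
Try C = 1.
Unit clause (~B) forces B = 0.
Unit clause (~F) forces F = 0.
Unit clause (~E) forces E = 0.
Unit clause (~D) forces D = 0.
Unit clause (G) forces G = 1.
This assignment satisfies each clause.

A ↦ 1; B ↦ 0; C ↦ 1; D ↦ 0; E ↦ 0; F ↦ 0; G ↦ 1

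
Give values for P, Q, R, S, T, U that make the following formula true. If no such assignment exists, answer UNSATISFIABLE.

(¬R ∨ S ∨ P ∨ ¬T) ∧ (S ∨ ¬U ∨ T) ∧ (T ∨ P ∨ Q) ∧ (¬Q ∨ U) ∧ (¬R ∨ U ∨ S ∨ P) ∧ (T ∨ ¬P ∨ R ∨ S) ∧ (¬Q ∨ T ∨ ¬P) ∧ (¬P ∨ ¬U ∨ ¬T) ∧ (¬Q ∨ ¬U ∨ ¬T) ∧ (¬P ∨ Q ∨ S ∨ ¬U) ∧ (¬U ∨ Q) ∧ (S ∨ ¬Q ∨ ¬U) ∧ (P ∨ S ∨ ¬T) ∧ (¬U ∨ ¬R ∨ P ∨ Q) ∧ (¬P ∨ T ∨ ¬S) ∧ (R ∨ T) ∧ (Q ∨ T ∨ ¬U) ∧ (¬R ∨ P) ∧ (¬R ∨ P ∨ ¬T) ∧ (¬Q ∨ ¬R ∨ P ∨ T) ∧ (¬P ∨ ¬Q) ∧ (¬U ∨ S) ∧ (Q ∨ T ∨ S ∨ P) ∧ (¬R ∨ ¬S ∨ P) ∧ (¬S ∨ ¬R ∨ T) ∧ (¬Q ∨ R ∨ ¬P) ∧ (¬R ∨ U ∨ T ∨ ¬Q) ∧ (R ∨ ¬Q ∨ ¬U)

P: True, Q: False, R: False, S: True, T: True, U: False

Suppose Q = False.
From the singleton clause (¬U), U = False.
Suppose T = True.
Suppose P = True.
All clauses hold; R, S can take either value.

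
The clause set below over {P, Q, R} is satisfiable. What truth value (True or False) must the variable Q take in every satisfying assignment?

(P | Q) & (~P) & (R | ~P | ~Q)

True

Suppose Q = 0.
From the singleton clause (P), P = 1.
But (~P) is also a unit clause — contradiction.
So every satisfying assignment has Q = True.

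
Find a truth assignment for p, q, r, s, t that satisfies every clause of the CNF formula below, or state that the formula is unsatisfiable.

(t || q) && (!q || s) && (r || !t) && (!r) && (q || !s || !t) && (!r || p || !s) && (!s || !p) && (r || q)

(!r) alone gives r = false.
(!t) alone gives t = false.
(q) alone gives q = true.
(s) alone gives s = true.
(!p) alone gives p = false.
Every clause now holds.

p: false, q: true, r: false, s: true, t: false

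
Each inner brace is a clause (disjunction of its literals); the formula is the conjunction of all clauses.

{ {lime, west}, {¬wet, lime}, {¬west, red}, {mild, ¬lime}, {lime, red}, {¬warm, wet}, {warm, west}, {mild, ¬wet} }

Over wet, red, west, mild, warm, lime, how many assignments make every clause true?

There are 2^6 = 64 truth assignments over (wet, red, west, mild, warm, lime).
Split on warm. With warm = True, the clauses containing warm are satisfied and ¬warm drops from the rest; 3 of the 2^5 = 32 assignments to the other variables satisfy what remains.
With warm = False, by the same count on the reduced clause set, 4 assignments work.
Total: 3 + 4 = 7.

7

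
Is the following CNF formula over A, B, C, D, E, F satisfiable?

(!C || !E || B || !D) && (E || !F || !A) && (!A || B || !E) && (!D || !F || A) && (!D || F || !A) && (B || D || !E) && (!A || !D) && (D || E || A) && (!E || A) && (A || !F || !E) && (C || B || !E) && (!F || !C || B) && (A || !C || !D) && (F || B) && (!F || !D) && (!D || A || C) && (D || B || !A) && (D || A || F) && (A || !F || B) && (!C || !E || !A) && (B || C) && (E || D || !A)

Yes, satisfiable

Branch on A: set A = true.
From the singleton clause (!D), D = false.
From the singleton clause (B), B = true.
From the singleton clause (E), E = true.
From the singleton clause (!C), C = false.
All clauses hold; F can take either value.
A satisfying assignment: A: true, B: true, C: false, D: false, E: true, F: false.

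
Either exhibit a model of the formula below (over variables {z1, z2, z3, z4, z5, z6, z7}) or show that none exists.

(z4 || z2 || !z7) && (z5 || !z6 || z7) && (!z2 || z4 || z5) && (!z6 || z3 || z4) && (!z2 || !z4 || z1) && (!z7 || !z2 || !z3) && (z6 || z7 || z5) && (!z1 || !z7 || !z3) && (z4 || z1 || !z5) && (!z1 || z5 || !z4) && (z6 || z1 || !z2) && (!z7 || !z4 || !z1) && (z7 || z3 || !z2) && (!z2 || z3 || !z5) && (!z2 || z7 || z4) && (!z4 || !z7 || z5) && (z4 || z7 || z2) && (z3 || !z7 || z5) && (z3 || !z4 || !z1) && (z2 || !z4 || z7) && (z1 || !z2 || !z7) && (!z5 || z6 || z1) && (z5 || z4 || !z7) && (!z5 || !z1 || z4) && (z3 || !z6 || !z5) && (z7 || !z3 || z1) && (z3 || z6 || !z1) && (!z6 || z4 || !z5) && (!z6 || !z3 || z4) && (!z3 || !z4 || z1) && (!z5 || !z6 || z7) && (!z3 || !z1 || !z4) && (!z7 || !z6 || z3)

UNSATISFIABLE

Suppose z4 = true.
Suppose z2 = false.
The clause (z7) is unit, so z7 = true.
The clause (!z1) is unit, so z1 = false.
The clause (z5) is unit, so z5 = true.
The clause (z6) is unit, so z6 = true.
The clause (z3) is unit, so z3 = true.
That conflicts with the unit clause (!z3).
Backtrack on z2: now try z2 = true.
The clause (z1) is unit, so z1 = true.
The clause (z5) is unit, so z5 = true.
The clause (!z7) is unit, so z7 = false.
The clause (z3) is unit, so z3 = true.
That conflicts with the unit clause (!z3).
Neither z2 = true nor z2 = false works.
Backtrack on z4: now try z4 = false.
Suppose z2 = true.
The clause (z5) is unit, so z5 = true.
The clause (z1) is unit, so z1 = true.
That conflicts with the unit clause (!z1).
Backtrack on z2: now try z2 = false.
The clause (!z7) is unit, so z7 = false.
That conflicts with the unit clause (z7).
Neither z2 = true nor z2 = false works.
Neither z4 = true nor z4 = false works.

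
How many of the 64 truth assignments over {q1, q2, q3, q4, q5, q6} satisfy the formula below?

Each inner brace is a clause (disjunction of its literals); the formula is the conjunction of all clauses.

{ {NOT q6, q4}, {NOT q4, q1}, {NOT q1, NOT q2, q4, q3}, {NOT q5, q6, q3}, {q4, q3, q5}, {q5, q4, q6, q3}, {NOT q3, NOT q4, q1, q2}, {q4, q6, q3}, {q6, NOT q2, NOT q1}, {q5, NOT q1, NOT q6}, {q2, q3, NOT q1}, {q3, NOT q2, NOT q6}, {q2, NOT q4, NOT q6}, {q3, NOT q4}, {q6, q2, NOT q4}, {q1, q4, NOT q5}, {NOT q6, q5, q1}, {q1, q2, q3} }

There are 2^6 = 64 truth assignments over (q1, q2, q3, q4, q5, q6).
Split on q3. With q3 = true, the clauses containing q3 are satisfied and NOT q3 drops from the rest; 5 of the 2^5 = 32 assignments to the other variables satisfy what remains.
With q3 = false, by the same count on the reduced clause set, 0 assignments work.
Total: 5 + 0 = 5.

5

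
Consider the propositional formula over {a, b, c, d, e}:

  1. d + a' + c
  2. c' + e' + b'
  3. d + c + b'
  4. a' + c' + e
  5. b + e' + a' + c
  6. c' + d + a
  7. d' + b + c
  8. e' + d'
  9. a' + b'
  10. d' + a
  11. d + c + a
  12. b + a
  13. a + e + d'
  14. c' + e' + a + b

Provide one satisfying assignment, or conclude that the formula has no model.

Suppose e = 1.
The clause (d') is unit, so d = 0.
Suppose a = 1.
The clause (c) is unit, so c = 1.
The clause (b') is unit, so b = 0.
All clauses are satisfied.

a ↦ 1; b ↦ 0; c ↦ 1; d ↦ 0; e ↦ 1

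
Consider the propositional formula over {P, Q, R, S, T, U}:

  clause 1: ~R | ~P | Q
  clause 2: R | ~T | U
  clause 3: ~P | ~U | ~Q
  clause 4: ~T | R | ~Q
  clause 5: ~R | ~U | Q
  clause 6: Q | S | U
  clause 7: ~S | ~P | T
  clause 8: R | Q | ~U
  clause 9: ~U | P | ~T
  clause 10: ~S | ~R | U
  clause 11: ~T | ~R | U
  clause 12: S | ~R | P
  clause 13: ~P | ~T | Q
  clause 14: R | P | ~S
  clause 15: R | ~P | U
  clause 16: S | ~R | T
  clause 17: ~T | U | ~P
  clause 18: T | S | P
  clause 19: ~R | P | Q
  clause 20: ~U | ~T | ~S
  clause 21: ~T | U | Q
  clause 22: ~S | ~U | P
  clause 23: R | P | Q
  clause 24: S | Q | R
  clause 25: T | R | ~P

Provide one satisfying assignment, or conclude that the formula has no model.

UNSATISFIABLE

Branch on R: set R = 0.
Branch on T: set T = 0.
(~P) alone gives P = 0.
(~S) alone gives S = 0.
That conflicts with the unit clause (S).
That branch fails; take T = 1 instead.
(U) alone gives U = 1.
(~Q) alone gives Q = 0.
That conflicts with the unit clause (Q).
Both values of T lead to a conflict.
That branch fails; take R = 1 instead.
Branch on P: set P = 0.
(S) alone gives S = 1.
(U) alone gives U = 1.
That conflicts with the unit clause (~U).
That branch fails; take P = 1 instead.
(Q) alone gives Q = 1.
(~U) alone gives U = 0.
(~S) alone gives S = 0.
(~T) alone gives T = 0.
That conflicts with the unit clause (T).
Both values of P lead to a conflict.
Both values of R lead to a conflict.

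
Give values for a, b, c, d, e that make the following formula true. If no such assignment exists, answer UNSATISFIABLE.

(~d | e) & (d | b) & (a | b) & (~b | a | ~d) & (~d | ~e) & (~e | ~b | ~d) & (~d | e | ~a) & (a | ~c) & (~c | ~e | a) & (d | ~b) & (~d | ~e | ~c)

UNSATISFIABLE

Case d = 0:
From the singleton clause (b), b = 1.
That conflicts with the unit clause (~b).
Undo d and try d = 1.
From the singleton clause (e), e = 1.
That conflicts with the unit clause (~e).
Both values of d lead to a conflict.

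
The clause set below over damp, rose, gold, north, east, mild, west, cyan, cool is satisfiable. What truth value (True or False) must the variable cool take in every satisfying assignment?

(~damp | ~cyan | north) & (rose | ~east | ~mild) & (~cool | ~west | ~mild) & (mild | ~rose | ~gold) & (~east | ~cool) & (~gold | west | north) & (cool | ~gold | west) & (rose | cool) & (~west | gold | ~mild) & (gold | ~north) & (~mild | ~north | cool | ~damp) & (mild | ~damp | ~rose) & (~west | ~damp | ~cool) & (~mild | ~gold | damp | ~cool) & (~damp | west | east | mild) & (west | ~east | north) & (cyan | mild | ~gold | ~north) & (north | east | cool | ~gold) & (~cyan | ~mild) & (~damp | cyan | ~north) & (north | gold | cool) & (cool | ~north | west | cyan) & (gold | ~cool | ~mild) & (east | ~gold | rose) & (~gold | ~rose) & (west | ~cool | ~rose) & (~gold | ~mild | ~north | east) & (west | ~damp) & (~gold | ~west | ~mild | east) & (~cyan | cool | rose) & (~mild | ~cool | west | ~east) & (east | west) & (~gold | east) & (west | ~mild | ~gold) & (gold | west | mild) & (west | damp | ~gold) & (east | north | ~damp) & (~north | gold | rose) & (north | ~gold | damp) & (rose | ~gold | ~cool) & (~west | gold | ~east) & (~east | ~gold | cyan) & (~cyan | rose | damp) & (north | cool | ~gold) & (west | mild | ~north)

Suppose cool = 0.
Unit clause (rose) forces rose = 1.
Unit clause (~gold) forces gold = 0.
Unit clause (~north) forces north = 0.
But (north) is also a unit clause — contradiction.
So every satisfying assignment has cool = True.

True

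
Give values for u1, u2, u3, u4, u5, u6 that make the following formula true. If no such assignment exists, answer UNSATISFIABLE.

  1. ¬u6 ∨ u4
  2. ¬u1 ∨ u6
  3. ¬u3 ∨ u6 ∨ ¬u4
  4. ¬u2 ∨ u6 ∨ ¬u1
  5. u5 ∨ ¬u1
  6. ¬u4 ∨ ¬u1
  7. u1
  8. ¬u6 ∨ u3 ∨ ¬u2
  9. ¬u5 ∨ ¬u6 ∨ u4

UNSATISFIABLE

(u1) alone gives u1 = True.
(u6) alone gives u6 = True.
(u4) alone gives u4 = True.
That conflicts with the unit clause (¬u4).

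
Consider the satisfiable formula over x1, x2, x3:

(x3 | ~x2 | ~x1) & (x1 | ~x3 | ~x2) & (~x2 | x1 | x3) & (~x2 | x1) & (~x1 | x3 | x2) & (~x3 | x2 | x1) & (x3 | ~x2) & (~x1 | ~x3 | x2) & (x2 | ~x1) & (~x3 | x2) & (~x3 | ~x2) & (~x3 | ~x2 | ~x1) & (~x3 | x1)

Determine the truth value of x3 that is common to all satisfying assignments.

Suppose x3 = 1.
(x2) alone gives x2 = 1.
Now (~x2) is unsatisfied and unit — conflict.
So every satisfying assignment has x3 = False.

False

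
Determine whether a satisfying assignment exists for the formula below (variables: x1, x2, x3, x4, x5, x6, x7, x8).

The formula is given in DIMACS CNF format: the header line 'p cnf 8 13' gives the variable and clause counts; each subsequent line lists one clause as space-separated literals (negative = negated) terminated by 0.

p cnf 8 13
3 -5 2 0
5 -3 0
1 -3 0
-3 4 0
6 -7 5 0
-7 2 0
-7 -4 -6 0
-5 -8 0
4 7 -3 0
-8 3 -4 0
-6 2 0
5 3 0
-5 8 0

Unsatisfiable

Try x5 = True.
The clause (¬x8) is unit, so x8 = False.
Now (x8) is unsatisfied and unit — conflict.
Backtrack on x5: now try x5 = False.
The clause (¬x3) is unit, so x3 = False.
Now (x3) is unsatisfied and unit — conflict.
Both values of x5 lead to a conflict.
No assignment satisfies every clause.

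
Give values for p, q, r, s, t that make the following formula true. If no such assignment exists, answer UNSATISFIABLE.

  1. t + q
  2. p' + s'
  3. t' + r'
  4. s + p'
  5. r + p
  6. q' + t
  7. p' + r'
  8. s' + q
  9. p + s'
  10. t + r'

Try t = 1.
The clause (r') is unit, so r = 0.
The clause (p) is unit, so p = 1.
The clause (s') is unit, so s = 0.
That conflicts with the unit clause (s).
That branch fails; take t = 0 instead.
The clause (q) is unit, so q = 1.
That conflicts with the unit clause (q').
Neither t = 1 nor t = 0 works.

UNSATISFIABLE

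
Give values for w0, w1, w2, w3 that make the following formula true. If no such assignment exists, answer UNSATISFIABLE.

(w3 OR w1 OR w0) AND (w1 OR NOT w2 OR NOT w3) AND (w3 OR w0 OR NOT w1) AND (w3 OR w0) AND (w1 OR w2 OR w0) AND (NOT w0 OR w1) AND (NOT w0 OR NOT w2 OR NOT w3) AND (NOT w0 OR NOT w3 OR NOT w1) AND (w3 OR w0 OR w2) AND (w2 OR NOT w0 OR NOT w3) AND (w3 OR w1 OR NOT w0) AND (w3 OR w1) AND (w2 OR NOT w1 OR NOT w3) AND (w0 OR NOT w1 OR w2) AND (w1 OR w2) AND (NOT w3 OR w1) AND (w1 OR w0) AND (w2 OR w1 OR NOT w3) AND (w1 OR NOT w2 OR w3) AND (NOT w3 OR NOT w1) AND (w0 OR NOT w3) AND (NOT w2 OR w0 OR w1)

w0 ↦ true, w1 ↦ true, w2 ↦ true, w3 ↦ false

Try w3 = false.
The clause (w0) is unit, so w0 = true.
The clause (w1) is unit, so w1 = true.
No clause remains; w2 is free.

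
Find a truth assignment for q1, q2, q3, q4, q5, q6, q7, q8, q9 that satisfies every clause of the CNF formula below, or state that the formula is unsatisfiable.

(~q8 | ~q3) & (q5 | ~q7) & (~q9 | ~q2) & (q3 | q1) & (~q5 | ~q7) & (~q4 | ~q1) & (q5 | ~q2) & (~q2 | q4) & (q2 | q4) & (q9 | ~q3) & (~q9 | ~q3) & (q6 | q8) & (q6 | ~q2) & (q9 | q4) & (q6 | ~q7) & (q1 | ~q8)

Suppose q8 = 0.
The clause (q6) is unit, so q6 = 1.
Suppose q5 = 1.
The clause (~q7) is unit, so q7 = 0.
Suppose q9 = 0.
The clause (~q3) is unit, so q3 = 0.
The clause (q1) is unit, so q1 = 1.
The clause (~q4) is unit, so q4 = 0.
But (q4) is also a unit clause — contradiction.
Backtrack on q9: now try q9 = 1.
The clause (~q2) is unit, so q2 = 0.
The clause (q4) is unit, so q4 = 1.
The clause (~q1) is unit, so q1 = 0.
The clause (q3) is unit, so q3 = 1.
But (~q3) is also a unit clause — contradiction.
Either choice for q9 ends in contradiction.
Backtrack on q5: now try q5 = 0.
The clause (~q7) is unit, so q7 = 0.
The clause (~q2) is unit, so q2 = 0.
The clause (q4) is unit, so q4 = 1.
The clause (~q1) is unit, so q1 = 0.
The clause (q3) is unit, so q3 = 1.
The clause (q9) is unit, so q9 = 1.
But (~q9) is also a unit clause — contradiction.
Either choice for q5 ends in contradiction.
Backtrack on q8: now try q8 = 1.
The clause (~q3) is unit, so q3 = 0.
The clause (q1) is unit, so q1 = 1.
The clause (~q4) is unit, so q4 = 0.
The clause (~q2) is unit, so q2 = 0.
But (q2) is also a unit clause — contradiction.
Either choice for q8 ends in contradiction.

UNSATISFIABLE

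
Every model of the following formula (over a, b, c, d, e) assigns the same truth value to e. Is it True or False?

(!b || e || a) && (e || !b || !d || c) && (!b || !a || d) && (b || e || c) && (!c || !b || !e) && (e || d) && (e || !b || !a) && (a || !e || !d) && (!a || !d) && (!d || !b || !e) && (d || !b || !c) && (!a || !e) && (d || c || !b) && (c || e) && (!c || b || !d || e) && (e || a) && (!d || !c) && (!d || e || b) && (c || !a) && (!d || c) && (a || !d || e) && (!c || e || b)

Suppose e = false.
(d) alone gives d = true.
(!a) alone gives a = false.
That conflicts with the unit clause (a).
So every satisfying assignment has e = True.

True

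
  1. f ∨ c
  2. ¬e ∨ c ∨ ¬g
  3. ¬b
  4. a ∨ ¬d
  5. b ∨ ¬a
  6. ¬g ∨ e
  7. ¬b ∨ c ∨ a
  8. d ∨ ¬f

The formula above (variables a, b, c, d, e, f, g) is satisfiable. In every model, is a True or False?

Suppose a = True.
The clause (¬b) is unit, so b = False.
But (b) is also a unit clause — contradiction.
So every satisfying assignment has a = False.

False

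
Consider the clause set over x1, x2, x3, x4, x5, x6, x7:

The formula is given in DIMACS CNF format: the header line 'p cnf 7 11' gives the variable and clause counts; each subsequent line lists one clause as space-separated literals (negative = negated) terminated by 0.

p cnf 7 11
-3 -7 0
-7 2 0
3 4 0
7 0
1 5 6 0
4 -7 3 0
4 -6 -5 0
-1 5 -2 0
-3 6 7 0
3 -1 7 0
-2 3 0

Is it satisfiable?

The clause (x7) is unit, so x7 = True.
The clause (¬x3) is unit, so x3 = False.
The clause (x2) is unit, so x2 = True.
But (¬x2) is also a unit clause — contradiction.
No assignment satisfies every clause.

Unsatisfiable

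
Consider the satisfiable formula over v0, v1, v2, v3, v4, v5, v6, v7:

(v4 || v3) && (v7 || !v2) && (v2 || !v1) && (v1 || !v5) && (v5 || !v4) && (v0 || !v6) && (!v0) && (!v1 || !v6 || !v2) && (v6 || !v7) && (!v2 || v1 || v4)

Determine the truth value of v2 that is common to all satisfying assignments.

Suppose v2 = true.
From the singleton clause (v7), v7 = true.
From the singleton clause (!v0), v0 = false.
From the singleton clause (!v6), v6 = false.
But (v6) is also a unit clause — contradiction.
So every satisfying assignment has v2 = False.

False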